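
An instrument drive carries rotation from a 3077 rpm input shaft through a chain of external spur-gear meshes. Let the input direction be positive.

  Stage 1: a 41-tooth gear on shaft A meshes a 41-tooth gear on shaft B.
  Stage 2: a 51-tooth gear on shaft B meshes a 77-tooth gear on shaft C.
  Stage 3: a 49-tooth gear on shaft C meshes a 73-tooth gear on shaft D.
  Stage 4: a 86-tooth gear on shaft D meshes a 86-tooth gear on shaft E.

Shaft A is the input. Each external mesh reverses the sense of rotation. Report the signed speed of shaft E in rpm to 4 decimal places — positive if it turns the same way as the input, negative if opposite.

Stage 1 [41T→41T]: ω = 3077.0000×41/41 = 3077.0000 rpm, dir flips to −; running = −3077.0000
Stage 2 [51T→77T]: ω = 3077.0000×51/77 = 2038.0130 rpm, dir flips to +; running = +2038.0130
Stage 3 [49T→73T]: ω = 2038.0130×49/73 = 1367.9813 rpm, dir flips to −; running = −1367.9813
Stage 4 [86T→86T]: ω = 1367.9813×86/86 = 1367.9813 rpm, dir flips to +; running = +1367.9813

+1367.9813 rpm (same as input, |ω| = 1367.9813 rpm)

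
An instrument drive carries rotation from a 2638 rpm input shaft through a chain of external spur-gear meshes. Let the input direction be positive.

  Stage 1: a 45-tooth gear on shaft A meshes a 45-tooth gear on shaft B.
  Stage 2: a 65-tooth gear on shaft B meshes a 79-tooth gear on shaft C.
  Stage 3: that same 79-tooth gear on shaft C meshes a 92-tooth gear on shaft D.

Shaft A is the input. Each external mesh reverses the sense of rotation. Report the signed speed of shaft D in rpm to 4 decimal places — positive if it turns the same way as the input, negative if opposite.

Stage 1 [45T→45T]: ω = 2638.0000×45/45 = 2638.0000 rpm, dir flips to −; running = −2638.0000
Stage 2 [65T→79T]: ω = 2638.0000×65/79 = 2170.5063 rpm, dir flips to +; running = +2170.5063
Stage 3 [79T→92T]: ω = 2170.5063×79/92 = 1863.8043 rpm, dir flips to −; running = −1863.8043

-1863.8043 rpm (opposite to input, |ω| = 1863.8043 rpm)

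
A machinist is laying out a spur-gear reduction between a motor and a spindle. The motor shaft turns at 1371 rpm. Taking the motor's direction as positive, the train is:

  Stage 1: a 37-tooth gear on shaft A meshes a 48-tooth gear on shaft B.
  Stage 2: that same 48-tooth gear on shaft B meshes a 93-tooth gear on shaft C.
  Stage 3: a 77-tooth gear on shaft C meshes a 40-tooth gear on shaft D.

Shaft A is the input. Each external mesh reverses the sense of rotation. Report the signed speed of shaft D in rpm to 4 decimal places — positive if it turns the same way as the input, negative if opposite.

Stage 1 [37T→48T]: ω = 1371.0000×37/48 = 1056.8125 rpm, dir flips to −; running = −1056.8125
Stage 2 [48T→93T]: ω = 1056.8125×48/93 = 545.4516 rpm, dir flips to +; running = +545.4516
Stage 3 [77T→40T]: ω = 545.4516×77/40 = 1049.9944 rpm, dir flips to −; running = −1049.9944

-1049.9944 rpm (opposite to input, |ω| = 1049.9944 rpm)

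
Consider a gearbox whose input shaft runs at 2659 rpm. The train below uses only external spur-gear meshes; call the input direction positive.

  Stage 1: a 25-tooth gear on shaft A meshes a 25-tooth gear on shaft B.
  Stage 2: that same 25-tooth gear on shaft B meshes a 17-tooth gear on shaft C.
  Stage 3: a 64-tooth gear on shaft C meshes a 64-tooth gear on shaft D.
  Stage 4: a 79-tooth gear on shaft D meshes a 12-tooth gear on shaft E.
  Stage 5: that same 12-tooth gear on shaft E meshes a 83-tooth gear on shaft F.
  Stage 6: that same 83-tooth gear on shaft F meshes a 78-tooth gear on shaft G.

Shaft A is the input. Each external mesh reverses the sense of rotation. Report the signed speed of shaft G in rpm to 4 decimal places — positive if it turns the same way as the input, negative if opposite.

+3960.4261 rpm (same as input, |ω| = 3960.4261 rpm)

Stage 1 [25T→25T]: ω = 2659.0000×25/25 = 2659.0000 rpm, dir flips to −; running = −2659.0000
Stage 2 [25T→17T]: ω = 2659.0000×25/17 = 3910.2941 rpm, dir flips to +; running = +3910.2941
Stage 3 [64T→64T]: ω = 3910.2941×64/64 = 3910.2941 rpm, dir flips to −; running = −3910.2941
Stage 4 [79T→12T]: ω = 3910.2941×79/12 = 25742.7696 rpm, dir flips to +; running = +25742.7696
Stage 5 [12T→83T]: ω = 25742.7696×12/83 = 3721.8462 rpm, dir flips to −; running = −3721.8462
Stage 6 [83T→78T]: ω = 3721.8462×83/78 = 3960.4261 rpm, dir flips to +; running = +3960.4261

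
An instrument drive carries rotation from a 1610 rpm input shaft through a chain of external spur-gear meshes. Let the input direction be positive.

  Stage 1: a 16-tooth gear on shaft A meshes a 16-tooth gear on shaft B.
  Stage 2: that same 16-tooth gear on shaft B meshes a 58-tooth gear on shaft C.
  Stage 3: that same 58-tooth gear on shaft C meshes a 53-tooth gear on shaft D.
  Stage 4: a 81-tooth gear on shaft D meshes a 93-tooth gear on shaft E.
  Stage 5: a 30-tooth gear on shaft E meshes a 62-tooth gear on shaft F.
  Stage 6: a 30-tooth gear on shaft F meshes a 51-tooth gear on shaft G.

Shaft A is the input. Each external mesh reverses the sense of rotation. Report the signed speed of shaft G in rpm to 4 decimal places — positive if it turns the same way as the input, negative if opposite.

Stage 1 [16T→16T]: ω = 1610.0000×16/16 = 1610.0000 rpm, dir flips to −; running = −1610.0000
Stage 2 [16T→58T]: ω = 1610.0000×16/58 = 444.1379 rpm, dir flips to +; running = +444.1379
Stage 3 [58T→53T]: ω = 444.1379×58/53 = 486.0377 rpm, dir flips to −; running = −486.0377
Stage 4 [81T→93T]: ω = 486.0377×81/93 = 423.3232 rpm, dir flips to +; running = +423.3232
Stage 5 [30T→62T]: ω = 423.3232×30/62 = 204.8338 rpm, dir flips to −; running = −204.8338
Stage 6 [30T→51T]: ω = 204.8338×30/51 = 120.4905 rpm, dir flips to +; running = +120.4905

+120.4905 rpm (same as input, |ω| = 120.4905 rpm)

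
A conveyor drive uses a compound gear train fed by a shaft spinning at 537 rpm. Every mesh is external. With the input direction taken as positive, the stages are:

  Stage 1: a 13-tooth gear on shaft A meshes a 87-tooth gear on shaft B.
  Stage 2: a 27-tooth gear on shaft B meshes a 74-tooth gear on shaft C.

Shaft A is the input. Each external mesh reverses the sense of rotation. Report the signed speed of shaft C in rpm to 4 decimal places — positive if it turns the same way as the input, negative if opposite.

Stage 1 [13T→87T]: ω = 537.0000×13/87 = 80.2414 rpm, dir flips to −; running = −80.2414
Stage 2 [27T→74T]: ω = 80.2414×27/74 = 29.2773 rpm, dir flips to +; running = +29.2773

+29.2773 rpm (same as input, |ω| = 29.2773 rpm)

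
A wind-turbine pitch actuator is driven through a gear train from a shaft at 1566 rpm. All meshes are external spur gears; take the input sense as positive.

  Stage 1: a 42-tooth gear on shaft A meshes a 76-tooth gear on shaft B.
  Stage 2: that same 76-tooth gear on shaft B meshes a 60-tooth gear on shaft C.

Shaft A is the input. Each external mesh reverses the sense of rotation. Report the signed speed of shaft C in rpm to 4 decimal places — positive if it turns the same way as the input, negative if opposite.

Stage 1 [42T→76T]: ω = 1566.0000×42/76 = 865.4211 rpm, dir flips to −; running = −865.4211
Stage 2 [76T→60T]: ω = 865.4211×76/60 = 1096.2000 rpm, dir flips to +; running = +1096.2000

+1096.2000 rpm (same as input, |ω| = 1096.2000 rpm)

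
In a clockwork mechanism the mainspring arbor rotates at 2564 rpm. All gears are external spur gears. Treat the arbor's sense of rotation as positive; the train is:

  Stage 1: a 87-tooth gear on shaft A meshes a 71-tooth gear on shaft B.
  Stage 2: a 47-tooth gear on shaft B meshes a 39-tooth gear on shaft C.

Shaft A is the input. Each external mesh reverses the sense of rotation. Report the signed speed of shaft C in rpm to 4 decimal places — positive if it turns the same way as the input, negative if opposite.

+3786.2752 rpm (same as input, |ω| = 3786.2752 rpm)

Stage 1 [87T→71T]: ω = 2564.0000×87/71 = 3141.8028 rpm, dir flips to −; running = −3141.8028
Stage 2 [47T→39T]: ω = 3141.8028×47/39 = 3786.2752 rpm, dir flips to +; running = +3786.2752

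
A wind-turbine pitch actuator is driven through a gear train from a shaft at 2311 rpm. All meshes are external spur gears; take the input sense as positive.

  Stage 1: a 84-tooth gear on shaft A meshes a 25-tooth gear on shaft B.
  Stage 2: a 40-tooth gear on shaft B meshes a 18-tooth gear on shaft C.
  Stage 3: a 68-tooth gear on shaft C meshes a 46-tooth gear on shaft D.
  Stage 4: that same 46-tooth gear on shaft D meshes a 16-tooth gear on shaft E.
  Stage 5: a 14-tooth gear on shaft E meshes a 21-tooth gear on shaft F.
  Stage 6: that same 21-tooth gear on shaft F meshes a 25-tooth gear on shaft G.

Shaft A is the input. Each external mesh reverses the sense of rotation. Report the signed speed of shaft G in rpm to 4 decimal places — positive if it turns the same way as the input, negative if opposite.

+41068.0107 rpm (same as input, |ω| = 41068.0107 rpm)

Stage 1 [84T→25T]: ω = 2311.0000×84/25 = 7764.9600 rpm, dir flips to −; running = −7764.9600
Stage 2 [40T→18T]: ω = 7764.9600×40/18 = 17255.4667 rpm, dir flips to +; running = +17255.4667
Stage 3 [68T→46T]: ω = 17255.4667×68/46 = 25508.0812 rpm, dir flips to −; running = −25508.0812
Stage 4 [46T→16T]: ω = 25508.0812×46/16 = 73335.7333 rpm, dir flips to +; running = +73335.7333
Stage 5 [14T→21T]: ω = 73335.7333×14/21 = 48890.4889 rpm, dir flips to −; running = −48890.4889
Stage 6 [21T→25T]: ω = 48890.4889×21/25 = 41068.0107 rpm, dir flips to +; running = +41068.0107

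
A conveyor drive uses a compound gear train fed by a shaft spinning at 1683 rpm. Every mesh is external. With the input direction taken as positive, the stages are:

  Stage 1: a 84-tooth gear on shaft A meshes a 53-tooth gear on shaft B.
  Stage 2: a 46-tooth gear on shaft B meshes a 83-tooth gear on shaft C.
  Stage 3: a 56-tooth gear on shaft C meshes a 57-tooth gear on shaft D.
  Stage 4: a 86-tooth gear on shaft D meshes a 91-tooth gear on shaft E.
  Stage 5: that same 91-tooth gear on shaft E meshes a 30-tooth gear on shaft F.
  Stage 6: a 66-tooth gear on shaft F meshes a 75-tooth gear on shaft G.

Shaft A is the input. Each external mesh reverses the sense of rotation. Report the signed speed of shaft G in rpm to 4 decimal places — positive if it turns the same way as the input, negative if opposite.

+3663.8722 rpm (same as input, |ω| = 3663.8722 rpm)

Stage 1 [84T→53T]: ω = 1683.0000×84/53 = 2667.3962 rpm, dir flips to −; running = −2667.3962
Stage 2 [46T→83T]: ω = 2667.3962×46/83 = 1478.3160 rpm, dir flips to +; running = +1478.3160
Stage 3 [56T→57T]: ω = 1478.3160×56/57 = 1452.3806 rpm, dir flips to −; running = −1452.3806
Stage 4 [86T→91T]: ω = 1452.3806×86/91 = 1372.5795 rpm, dir flips to +; running = +1372.5795
Stage 5 [91T→30T]: ω = 1372.5795×91/30 = 4163.4911 rpm, dir flips to −; running = −4163.4911
Stage 6 [66T→75T]: ω = 4163.4911×66/75 = 3663.8722 rpm, dir flips to +; running = +3663.8722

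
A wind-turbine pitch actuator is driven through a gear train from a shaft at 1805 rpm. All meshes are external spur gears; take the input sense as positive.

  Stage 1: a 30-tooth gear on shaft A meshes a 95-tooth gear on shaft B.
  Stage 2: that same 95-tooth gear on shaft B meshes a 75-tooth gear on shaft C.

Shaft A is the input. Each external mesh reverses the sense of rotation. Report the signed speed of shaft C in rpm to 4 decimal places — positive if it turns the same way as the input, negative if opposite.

Stage 1 [30T→95T]: ω = 1805.0000×30/95 = 570.0000 rpm, dir flips to −; running = −570.0000
Stage 2 [95T→75T]: ω = 570.0000×95/75 = 722.0000 rpm, dir flips to +; running = +722.0000

+722.0000 rpm (same as input, |ω| = 722.0000 rpm)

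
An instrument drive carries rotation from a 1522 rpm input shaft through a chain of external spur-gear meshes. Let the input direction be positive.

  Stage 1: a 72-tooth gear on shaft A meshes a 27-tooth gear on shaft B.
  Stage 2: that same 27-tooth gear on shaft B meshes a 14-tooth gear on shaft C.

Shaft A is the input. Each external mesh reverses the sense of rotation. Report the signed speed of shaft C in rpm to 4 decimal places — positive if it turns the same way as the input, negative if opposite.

+7827.4286 rpm (same as input, |ω| = 7827.4286 rpm)

Stage 1 [72T→27T]: ω = 1522.0000×72/27 = 4058.6667 rpm, dir flips to −; running = −4058.6667
Stage 2 [27T→14T]: ω = 4058.6667×27/14 = 7827.4286 rpm, dir flips to +; running = +7827.4286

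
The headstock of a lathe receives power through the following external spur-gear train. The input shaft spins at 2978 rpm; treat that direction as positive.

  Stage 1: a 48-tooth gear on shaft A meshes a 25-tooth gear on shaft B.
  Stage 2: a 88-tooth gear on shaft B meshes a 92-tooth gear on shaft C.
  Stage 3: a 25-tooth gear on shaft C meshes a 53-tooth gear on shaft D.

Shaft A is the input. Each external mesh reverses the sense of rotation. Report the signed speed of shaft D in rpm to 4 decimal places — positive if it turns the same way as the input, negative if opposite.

Stage 1 [48T→25T]: ω = 2978.0000×48/25 = 5717.7600 rpm, dir flips to −; running = −5717.7600
Stage 2 [88T→92T]: ω = 5717.7600×88/92 = 5469.1617 rpm, dir flips to +; running = +5469.1617
Stage 3 [25T→53T]: ω = 5469.1617×25/53 = 2579.7933 rpm, dir flips to −; running = −2579.7933

-2579.7933 rpm (opposite to input, |ω| = 2579.7933 rpm)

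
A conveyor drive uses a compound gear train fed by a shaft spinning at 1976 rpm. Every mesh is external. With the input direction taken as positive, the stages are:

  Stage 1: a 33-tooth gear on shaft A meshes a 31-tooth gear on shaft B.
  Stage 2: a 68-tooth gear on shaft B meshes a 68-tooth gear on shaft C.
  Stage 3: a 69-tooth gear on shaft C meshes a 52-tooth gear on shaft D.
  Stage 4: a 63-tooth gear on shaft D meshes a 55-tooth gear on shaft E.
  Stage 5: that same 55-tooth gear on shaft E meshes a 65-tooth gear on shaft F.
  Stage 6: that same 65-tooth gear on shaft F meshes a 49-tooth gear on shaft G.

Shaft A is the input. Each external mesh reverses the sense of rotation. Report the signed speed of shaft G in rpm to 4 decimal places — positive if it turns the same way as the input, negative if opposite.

+3588.6359 rpm (same as input, |ω| = 3588.6359 rpm)

Stage 1 [33T→31T]: ω = 1976.0000×33/31 = 2103.4839 rpm, dir flips to −; running = −2103.4839
Stage 2 [68T→68T]: ω = 2103.4839×68/68 = 2103.4839 rpm, dir flips to +; running = +2103.4839
Stage 3 [69T→52T]: ω = 2103.4839×69/52 = 2791.1613 rpm, dir flips to −; running = −2791.1613
Stage 4 [63T→55T]: ω = 2791.1613×63/55 = 3197.1484 rpm, dir flips to +; running = +3197.1484
Stage 5 [55T→65T]: ω = 3197.1484×55/65 = 2705.2794 rpm, dir flips to −; running = −2705.2794
Stage 6 [65T→49T]: ω = 2705.2794×65/49 = 3588.6359 rpm, dir flips to +; running = +3588.6359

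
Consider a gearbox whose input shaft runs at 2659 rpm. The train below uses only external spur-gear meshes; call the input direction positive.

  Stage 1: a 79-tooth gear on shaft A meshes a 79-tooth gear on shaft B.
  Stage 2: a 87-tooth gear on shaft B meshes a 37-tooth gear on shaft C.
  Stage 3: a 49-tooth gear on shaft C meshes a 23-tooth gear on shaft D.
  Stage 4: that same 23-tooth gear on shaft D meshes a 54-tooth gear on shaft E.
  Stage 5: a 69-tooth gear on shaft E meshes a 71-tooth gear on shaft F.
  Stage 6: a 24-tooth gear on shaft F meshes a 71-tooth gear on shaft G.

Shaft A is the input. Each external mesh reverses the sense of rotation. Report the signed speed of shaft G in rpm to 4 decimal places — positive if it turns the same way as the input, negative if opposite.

Stage 1 [79T→79T]: ω = 2659.0000×79/79 = 2659.0000 rpm, dir flips to −; running = −2659.0000
Stage 2 [87T→37T]: ω = 2659.0000×87/37 = 6252.2432 rpm, dir flips to +; running = +6252.2432
Stage 3 [49T→23T]: ω = 6252.2432×49/23 = 13319.9965 rpm, dir flips to −; running = −13319.9965
Stage 4 [23T→54T]: ω = 13319.9965×23/54 = 5673.3318 rpm, dir flips to +; running = +5673.3318
Stage 5 [69T→71T]: ω = 5673.3318×69/71 = 5513.5197 rpm, dir flips to −; running = −5513.5197
Stage 6 [24T→71T]: ω = 5513.5197×24/71 = 1863.7250 rpm, dir flips to +; running = +1863.7250

+1863.7250 rpm (same as input, |ω| = 1863.7250 rpm)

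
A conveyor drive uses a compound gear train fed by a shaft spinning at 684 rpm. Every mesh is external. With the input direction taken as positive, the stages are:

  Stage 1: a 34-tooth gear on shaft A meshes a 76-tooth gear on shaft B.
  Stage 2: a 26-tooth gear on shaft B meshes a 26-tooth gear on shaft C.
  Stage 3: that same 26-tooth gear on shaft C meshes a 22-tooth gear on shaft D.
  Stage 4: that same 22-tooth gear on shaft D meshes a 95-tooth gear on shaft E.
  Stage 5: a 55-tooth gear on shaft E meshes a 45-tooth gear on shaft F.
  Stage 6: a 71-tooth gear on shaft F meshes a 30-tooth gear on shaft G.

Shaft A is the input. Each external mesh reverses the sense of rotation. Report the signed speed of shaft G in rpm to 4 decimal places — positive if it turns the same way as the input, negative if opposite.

Stage 1 [34T→76T]: ω = 684.0000×34/76 = 306.0000 rpm, dir flips to −; running = −306.0000
Stage 2 [26T→26T]: ω = 306.0000×26/26 = 306.0000 rpm, dir flips to +; running = +306.0000
Stage 3 [26T→22T]: ω = 306.0000×26/22 = 361.6364 rpm, dir flips to −; running = −361.6364
Stage 4 [22T→95T]: ω = 361.6364×22/95 = 83.7474 rpm, dir flips to +; running = +83.7474
Stage 5 [55T→45T]: ω = 83.7474×55/45 = 102.3579 rpm, dir flips to −; running = −102.3579
Stage 6 [71T→30T]: ω = 102.3579×71/30 = 242.2470 rpm, dir flips to +; running = +242.2470

+242.2470 rpm (same as input, |ω| = 242.2470 rpm)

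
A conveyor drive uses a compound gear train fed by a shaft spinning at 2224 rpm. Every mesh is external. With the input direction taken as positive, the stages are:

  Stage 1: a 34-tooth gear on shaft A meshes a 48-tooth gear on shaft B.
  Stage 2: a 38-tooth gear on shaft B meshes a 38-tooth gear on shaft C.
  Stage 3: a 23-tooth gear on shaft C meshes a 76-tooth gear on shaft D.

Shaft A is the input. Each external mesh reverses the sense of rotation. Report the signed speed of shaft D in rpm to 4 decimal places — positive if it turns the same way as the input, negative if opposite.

Stage 1 [34T→48T]: ω = 2224.0000×34/48 = 1575.3333 rpm, dir flips to −; running = −1575.3333
Stage 2 [38T→38T]: ω = 1575.3333×38/38 = 1575.3333 rpm, dir flips to +; running = +1575.3333
Stage 3 [23T→76T]: ω = 1575.3333×23/76 = 476.7456 rpm, dir flips to −; running = −476.7456

-476.7456 rpm (opposite to input, |ω| = 476.7456 rpm)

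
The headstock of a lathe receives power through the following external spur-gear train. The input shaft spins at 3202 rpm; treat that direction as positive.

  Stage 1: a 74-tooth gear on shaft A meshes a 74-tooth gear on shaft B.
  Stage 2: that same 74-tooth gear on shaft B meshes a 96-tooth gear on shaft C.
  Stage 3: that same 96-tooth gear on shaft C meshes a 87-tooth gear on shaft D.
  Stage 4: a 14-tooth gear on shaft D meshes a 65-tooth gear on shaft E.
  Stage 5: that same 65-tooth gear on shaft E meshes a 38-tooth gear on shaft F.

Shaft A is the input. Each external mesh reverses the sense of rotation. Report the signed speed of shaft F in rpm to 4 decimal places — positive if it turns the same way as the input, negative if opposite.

-1003.4096 rpm (opposite to input, |ω| = 1003.4096 rpm)

Stage 1 [74T→74T]: ω = 3202.0000×74/74 = 3202.0000 rpm, dir flips to −; running = −3202.0000
Stage 2 [74T→96T]: ω = 3202.0000×74/96 = 2468.2083 rpm, dir flips to +; running = +2468.2083
Stage 3 [96T→87T]: ω = 2468.2083×96/87 = 2723.5402 rpm, dir flips to −; running = −2723.5402
Stage 4 [14T→65T]: ω = 2723.5402×14/65 = 586.6087 rpm, dir flips to +; running = +586.6087
Stage 5 [65T→38T]: ω = 586.6087×65/38 = 1003.4096 rpm, dir flips to −; running = −1003.4096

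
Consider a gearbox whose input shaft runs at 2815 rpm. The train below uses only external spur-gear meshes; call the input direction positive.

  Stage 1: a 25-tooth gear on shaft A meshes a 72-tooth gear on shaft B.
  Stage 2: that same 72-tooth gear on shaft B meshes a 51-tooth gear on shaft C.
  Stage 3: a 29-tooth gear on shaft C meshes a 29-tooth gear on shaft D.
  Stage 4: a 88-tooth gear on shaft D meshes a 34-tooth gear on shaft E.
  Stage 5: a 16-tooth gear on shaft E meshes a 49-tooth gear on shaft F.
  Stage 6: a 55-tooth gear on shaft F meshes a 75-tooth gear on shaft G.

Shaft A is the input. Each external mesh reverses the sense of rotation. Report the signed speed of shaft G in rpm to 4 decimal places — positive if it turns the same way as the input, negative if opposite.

Stage 1 [25T→72T]: ω = 2815.0000×25/72 = 977.4306 rpm, dir flips to −; running = −977.4306
Stage 2 [72T→51T]: ω = 977.4306×72/51 = 1379.9020 rpm, dir flips to +; running = +1379.9020
Stage 3 [29T→29T]: ω = 1379.9020×29/29 = 1379.9020 rpm, dir flips to −; running = −1379.9020
Stage 4 [88T→34T]: ω = 1379.9020×88/34 = 3571.5110 rpm, dir flips to +; running = +3571.5110
Stage 5 [16T→49T]: ω = 3571.5110×16/49 = 1166.2077 rpm, dir flips to −; running = −1166.2077
Stage 6 [55T→75T]: ω = 1166.2077×55/75 = 855.2190 rpm, dir flips to +; running = +855.2190

+855.2190 rpm (same as input, |ω| = 855.2190 rpm)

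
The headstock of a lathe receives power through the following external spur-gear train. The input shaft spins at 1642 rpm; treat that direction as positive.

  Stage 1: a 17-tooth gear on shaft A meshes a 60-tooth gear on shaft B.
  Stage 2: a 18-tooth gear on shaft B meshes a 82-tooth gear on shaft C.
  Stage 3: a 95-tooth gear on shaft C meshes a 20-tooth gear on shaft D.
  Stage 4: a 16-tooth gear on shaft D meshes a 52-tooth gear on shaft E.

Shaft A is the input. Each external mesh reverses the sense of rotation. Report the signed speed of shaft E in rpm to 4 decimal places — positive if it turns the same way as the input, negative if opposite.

Stage 1 [17T→60T]: ω = 1642.0000×17/60 = 465.2333 rpm, dir flips to −; running = −465.2333
Stage 2 [18T→82T]: ω = 465.2333×18/82 = 102.1244 rpm, dir flips to +; running = +102.1244
Stage 3 [95T→20T]: ω = 102.1244×95/20 = 485.0909 rpm, dir flips to −; running = −485.0909
Stage 4 [16T→52T]: ω = 485.0909×16/52 = 149.2587 rpm, dir flips to +; running = +149.2587

+149.2587 rpm (same as input, |ω| = 149.2587 rpm)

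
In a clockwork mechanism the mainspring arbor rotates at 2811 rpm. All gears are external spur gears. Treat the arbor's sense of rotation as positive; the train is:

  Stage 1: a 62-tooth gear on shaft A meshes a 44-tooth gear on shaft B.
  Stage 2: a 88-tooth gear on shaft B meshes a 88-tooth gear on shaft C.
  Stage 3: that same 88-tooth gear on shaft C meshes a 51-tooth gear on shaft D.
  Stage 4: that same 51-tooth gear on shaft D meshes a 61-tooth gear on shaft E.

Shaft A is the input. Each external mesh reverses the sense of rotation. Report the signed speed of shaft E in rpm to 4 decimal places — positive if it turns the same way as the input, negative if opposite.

Stage 1 [62T→44T]: ω = 2811.0000×62/44 = 3960.9545 rpm, dir flips to −; running = −3960.9545
Stage 2 [88T→88T]: ω = 3960.9545×88/88 = 3960.9545 rpm, dir flips to +; running = +3960.9545
Stage 3 [88T→51T]: ω = 3960.9545×88/51 = 6834.5882 rpm, dir flips to −; running = −6834.5882
Stage 4 [51T→61T]: ω = 6834.5882×51/61 = 5714.1639 rpm, dir flips to +; running = +5714.1639

+5714.1639 rpm (same as input, |ω| = 5714.1639 rpm)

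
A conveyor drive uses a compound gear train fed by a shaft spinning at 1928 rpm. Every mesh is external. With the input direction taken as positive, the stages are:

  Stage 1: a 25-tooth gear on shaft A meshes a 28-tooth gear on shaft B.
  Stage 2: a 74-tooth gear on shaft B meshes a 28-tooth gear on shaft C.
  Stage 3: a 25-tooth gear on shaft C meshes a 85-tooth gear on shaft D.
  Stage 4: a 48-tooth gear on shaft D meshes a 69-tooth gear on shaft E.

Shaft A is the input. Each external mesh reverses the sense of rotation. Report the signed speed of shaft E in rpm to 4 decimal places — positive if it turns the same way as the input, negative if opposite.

+930.8419 rpm (same as input, |ω| = 930.8419 rpm)

Stage 1 [25T→28T]: ω = 1928.0000×25/28 = 1721.4286 rpm, dir flips to −; running = −1721.4286
Stage 2 [74T→28T]: ω = 1721.4286×74/28 = 4549.4898 rpm, dir flips to +; running = +4549.4898
Stage 3 [25T→85T]: ω = 4549.4898×25/85 = 1338.0852 rpm, dir flips to −; running = −1338.0852
Stage 4 [48T→69T]: ω = 1338.0852×48/69 = 930.8419 rpm, dir flips to +; running = +930.8419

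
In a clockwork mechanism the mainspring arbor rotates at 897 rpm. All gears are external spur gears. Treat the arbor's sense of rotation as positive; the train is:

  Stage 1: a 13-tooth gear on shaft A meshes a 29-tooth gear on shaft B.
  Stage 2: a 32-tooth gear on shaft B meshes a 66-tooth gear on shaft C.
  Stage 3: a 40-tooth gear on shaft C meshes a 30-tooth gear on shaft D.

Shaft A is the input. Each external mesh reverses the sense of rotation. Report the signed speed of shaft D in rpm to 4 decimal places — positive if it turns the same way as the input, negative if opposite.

Stage 1 [13T→29T]: ω = 897.0000×13/29 = 402.1034 rpm, dir flips to −; running = −402.1034
Stage 2 [32T→66T]: ω = 402.1034×32/66 = 194.9592 rpm, dir flips to +; running = +194.9592
Stage 3 [40T→30T]: ω = 194.9592×40/30 = 259.9457 rpm, dir flips to −; running = −259.9457

-259.9457 rpm (opposite to input, |ω| = 259.9457 rpm)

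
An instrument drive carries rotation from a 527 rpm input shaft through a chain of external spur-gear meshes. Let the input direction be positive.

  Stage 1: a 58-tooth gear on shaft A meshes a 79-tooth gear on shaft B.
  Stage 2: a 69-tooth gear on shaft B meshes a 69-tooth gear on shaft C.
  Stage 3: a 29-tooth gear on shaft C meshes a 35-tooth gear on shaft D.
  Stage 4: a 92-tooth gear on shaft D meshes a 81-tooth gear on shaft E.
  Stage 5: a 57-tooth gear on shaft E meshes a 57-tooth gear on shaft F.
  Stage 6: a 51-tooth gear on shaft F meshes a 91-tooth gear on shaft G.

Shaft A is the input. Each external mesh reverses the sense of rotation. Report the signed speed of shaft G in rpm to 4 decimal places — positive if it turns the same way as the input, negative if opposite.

Stage 1 [58T→79T]: ω = 527.0000×58/79 = 386.9114 rpm, dir flips to −; running = −386.9114
Stage 2 [69T→69T]: ω = 386.9114×69/69 = 386.9114 rpm, dir flips to +; running = +386.9114
Stage 3 [29T→35T]: ω = 386.9114×29/35 = 320.5837 rpm, dir flips to −; running = −320.5837
Stage 4 [92T→81T]: ω = 320.5837×92/81 = 364.1198 rpm, dir flips to +; running = +364.1198
Stage 5 [57T→57T]: ω = 364.1198×57/57 = 364.1198 rpm, dir flips to −; running = −364.1198
Stage 6 [51T→91T]: ω = 364.1198×51/91 = 204.0671 rpm, dir flips to +; running = +204.0671

+204.0671 rpm (same as input, |ω| = 204.0671 rpm)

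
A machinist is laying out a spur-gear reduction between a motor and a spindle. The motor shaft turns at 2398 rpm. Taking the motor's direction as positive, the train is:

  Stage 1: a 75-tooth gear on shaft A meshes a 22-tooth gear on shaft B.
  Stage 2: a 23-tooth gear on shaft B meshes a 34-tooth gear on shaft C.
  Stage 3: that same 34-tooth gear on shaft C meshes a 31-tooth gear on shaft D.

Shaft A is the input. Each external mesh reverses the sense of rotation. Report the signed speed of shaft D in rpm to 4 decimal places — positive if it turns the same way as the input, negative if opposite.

Stage 1 [75T→22T]: ω = 2398.0000×75/22 = 8175.0000 rpm, dir flips to −; running = −8175.0000
Stage 2 [23T→34T]: ω = 8175.0000×23/34 = 5530.1471 rpm, dir flips to +; running = +5530.1471
Stage 3 [34T→31T]: ω = 5530.1471×34/31 = 6065.3226 rpm, dir flips to −; running = −6065.3226

-6065.3226 rpm (opposite to input, |ω| = 6065.3226 rpm)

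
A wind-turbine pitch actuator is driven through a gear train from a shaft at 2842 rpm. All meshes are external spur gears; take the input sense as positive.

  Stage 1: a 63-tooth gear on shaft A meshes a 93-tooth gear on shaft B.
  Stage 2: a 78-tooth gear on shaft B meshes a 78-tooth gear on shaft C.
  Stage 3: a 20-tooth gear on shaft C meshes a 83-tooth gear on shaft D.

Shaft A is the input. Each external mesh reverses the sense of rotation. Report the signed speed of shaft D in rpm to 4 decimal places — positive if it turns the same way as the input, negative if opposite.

Stage 1 [63T→93T]: ω = 2842.0000×63/93 = 1925.2258 rpm, dir flips to −; running = −1925.2258
Stage 2 [78T→78T]: ω = 1925.2258×78/78 = 1925.2258 rpm, dir flips to +; running = +1925.2258
Stage 3 [20T→83T]: ω = 1925.2258×20/83 = 463.9098 rpm, dir flips to −; running = −463.9098

-463.9098 rpm (opposite to input, |ω| = 463.9098 rpm)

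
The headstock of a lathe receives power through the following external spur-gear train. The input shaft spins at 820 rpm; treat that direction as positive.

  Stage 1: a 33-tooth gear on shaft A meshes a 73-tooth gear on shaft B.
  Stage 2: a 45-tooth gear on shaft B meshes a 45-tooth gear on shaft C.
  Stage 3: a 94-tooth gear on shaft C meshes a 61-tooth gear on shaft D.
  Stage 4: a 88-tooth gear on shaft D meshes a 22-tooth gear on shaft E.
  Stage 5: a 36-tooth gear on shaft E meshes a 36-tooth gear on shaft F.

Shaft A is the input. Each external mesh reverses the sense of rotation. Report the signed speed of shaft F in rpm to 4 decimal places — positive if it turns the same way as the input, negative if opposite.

-2284.8776 rpm (opposite to input, |ω| = 2284.8776 rpm)

Stage 1 [33T→73T]: ω = 820.0000×33/73 = 370.6849 rpm, dir flips to −; running = −370.6849
Stage 2 [45T→45T]: ω = 370.6849×45/45 = 370.6849 rpm, dir flips to +; running = +370.6849
Stage 3 [94T→61T]: ω = 370.6849×94/61 = 571.2194 rpm, dir flips to −; running = −571.2194
Stage 4 [88T→22T]: ω = 571.2194×88/22 = 2284.8776 rpm, dir flips to +; running = +2284.8776
Stage 5 [36T→36T]: ω = 2284.8776×36/36 = 2284.8776 rpm, dir flips to −; running = −2284.8776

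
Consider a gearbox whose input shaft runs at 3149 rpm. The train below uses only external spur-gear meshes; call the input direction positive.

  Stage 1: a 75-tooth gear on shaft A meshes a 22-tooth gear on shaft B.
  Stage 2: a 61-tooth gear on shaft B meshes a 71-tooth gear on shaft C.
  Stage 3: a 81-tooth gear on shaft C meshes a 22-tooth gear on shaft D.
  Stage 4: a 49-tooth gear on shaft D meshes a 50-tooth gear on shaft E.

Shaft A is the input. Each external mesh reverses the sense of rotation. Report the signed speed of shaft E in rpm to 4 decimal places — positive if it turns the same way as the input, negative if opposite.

Stage 1 [75T→22T]: ω = 3149.0000×75/22 = 10735.2273 rpm, dir flips to −; running = −10735.2273
Stage 2 [61T→71T]: ω = 10735.2273×61/71 = 9223.2234 rpm, dir flips to +; running = +9223.2234
Stage 3 [81T→22T]: ω = 9223.2234×81/22 = 33958.2317 rpm, dir flips to −; running = −33958.2317
Stage 4 [49T→50T]: ω = 33958.2317×49/50 = 33279.0671 rpm, dir flips to +; running = +33279.0671

+33279.0671 rpm (same as input, |ω| = 33279.0671 rpm)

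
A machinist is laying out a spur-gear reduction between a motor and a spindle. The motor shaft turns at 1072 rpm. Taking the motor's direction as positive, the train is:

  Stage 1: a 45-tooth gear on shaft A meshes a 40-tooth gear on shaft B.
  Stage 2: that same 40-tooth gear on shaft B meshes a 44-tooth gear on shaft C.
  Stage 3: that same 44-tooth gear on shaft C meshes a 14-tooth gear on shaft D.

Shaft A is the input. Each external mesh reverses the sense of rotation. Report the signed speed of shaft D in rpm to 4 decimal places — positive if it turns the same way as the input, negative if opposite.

-3445.7143 rpm (opposite to input, |ω| = 3445.7143 rpm)

Stage 1 [45T→40T]: ω = 1072.0000×45/40 = 1206.0000 rpm, dir flips to −; running = −1206.0000
Stage 2 [40T→44T]: ω = 1206.0000×40/44 = 1096.3636 rpm, dir flips to +; running = +1096.3636
Stage 3 [44T→14T]: ω = 1096.3636×44/14 = 3445.7143 rpm, dir flips to −; running = −3445.7143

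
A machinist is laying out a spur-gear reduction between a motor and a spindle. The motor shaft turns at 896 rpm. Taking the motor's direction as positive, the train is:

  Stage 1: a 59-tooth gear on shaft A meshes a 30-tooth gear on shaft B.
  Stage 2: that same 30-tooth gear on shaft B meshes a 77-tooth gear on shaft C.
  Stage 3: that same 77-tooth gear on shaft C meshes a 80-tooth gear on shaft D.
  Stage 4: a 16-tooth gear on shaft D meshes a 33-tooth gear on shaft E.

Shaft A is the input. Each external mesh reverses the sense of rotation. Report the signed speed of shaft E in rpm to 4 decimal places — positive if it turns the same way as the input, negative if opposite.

+320.3879 rpm (same as input, |ω| = 320.3879 rpm)

Stage 1 [59T→30T]: ω = 896.0000×59/30 = 1762.1333 rpm, dir flips to −; running = −1762.1333
Stage 2 [30T→77T]: ω = 1762.1333×30/77 = 686.5455 rpm, dir flips to +; running = +686.5455
Stage 3 [77T→80T]: ω = 686.5455×77/80 = 660.8000 rpm, dir flips to −; running = −660.8000
Stage 4 [16T→33T]: ω = 660.8000×16/33 = 320.3879 rpm, dir flips to +; running = +320.3879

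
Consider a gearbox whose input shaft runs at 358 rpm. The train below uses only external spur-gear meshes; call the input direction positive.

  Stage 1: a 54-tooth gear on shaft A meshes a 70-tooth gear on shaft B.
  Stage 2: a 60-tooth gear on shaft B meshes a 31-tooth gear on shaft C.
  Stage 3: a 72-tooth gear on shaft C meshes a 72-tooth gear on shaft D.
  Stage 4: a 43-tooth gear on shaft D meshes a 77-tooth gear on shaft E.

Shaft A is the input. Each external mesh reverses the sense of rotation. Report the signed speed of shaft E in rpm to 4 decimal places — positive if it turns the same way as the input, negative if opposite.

+298.5012 rpm (same as input, |ω| = 298.5012 rpm)

Stage 1 [54T→70T]: ω = 358.0000×54/70 = 276.1714 rpm, dir flips to −; running = −276.1714
Stage 2 [60T→31T]: ω = 276.1714×60/31 = 534.5253 rpm, dir flips to +; running = +534.5253
Stage 3 [72T→72T]: ω = 534.5253×72/72 = 534.5253 rpm, dir flips to −; running = −534.5253
Stage 4 [43T→77T]: ω = 534.5253×43/77 = 298.5012 rpm, dir flips to +; running = +298.5012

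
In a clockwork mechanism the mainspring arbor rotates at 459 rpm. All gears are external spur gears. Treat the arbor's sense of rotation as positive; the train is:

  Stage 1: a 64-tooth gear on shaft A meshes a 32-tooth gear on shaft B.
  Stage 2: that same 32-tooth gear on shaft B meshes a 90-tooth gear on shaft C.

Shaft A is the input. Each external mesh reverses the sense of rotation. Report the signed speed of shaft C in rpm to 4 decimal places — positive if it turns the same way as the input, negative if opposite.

Stage 1 [64T→32T]: ω = 459.0000×64/32 = 918.0000 rpm, dir flips to −; running = −918.0000
Stage 2 [32T→90T]: ω = 918.0000×32/90 = 326.4000 rpm, dir flips to +; running = +326.4000

+326.4000 rpm (same as input, |ω| = 326.4000 rpm)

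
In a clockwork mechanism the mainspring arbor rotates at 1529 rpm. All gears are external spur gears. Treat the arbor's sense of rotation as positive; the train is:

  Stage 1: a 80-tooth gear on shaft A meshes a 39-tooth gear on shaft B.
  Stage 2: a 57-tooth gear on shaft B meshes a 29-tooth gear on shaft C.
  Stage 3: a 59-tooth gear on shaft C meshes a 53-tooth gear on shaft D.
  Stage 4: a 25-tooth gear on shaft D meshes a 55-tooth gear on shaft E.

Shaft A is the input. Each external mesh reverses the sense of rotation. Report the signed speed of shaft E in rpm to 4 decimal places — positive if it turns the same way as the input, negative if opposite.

+3119.3434 rpm (same as input, |ω| = 3119.3434 rpm)

Stage 1 [80T→39T]: ω = 1529.0000×80/39 = 3136.4103 rpm, dir flips to −; running = −3136.4103
Stage 2 [57T→29T]: ω = 3136.4103×57/29 = 6164.6684 rpm, dir flips to +; running = +6164.6684
Stage 3 [59T→53T]: ω = 6164.6684×59/53 = 6862.5554 rpm, dir flips to −; running = −6862.5554
Stage 4 [25T→55T]: ω = 6862.5554×25/55 = 3119.3434 rpm, dir flips to +; running = +3119.3434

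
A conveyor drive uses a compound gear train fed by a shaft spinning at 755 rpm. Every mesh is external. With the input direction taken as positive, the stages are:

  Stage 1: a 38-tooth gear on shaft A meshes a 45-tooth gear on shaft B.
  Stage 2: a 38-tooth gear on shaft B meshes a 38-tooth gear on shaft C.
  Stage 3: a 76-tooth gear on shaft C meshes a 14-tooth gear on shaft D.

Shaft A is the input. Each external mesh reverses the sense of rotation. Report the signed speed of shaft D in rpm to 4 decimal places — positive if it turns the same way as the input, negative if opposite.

Stage 1 [38T→45T]: ω = 755.0000×38/45 = 637.5556 rpm, dir flips to −; running = −637.5556
Stage 2 [38T→38T]: ω = 637.5556×38/38 = 637.5556 rpm, dir flips to +; running = +637.5556
Stage 3 [76T→14T]: ω = 637.5556×76/14 = 3461.0159 rpm, dir flips to −; running = −3461.0159

-3461.0159 rpm (opposite to input, |ω| = 3461.0159 rpm)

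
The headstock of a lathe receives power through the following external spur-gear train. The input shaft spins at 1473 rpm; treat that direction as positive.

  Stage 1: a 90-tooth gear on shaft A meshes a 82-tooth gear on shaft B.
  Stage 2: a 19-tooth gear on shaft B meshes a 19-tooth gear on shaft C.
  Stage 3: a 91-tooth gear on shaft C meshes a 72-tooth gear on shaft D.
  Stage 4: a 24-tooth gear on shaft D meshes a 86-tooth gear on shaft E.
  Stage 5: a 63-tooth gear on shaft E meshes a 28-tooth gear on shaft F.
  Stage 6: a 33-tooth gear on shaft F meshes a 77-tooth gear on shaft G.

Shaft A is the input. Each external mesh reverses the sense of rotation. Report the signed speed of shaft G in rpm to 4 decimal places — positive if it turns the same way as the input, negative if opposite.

+549.8685 rpm (same as input, |ω| = 549.8685 rpm)

Stage 1 [90T→82T]: ω = 1473.0000×90/82 = 1616.7073 rpm, dir flips to −; running = −1616.7073
Stage 2 [19T→19T]: ω = 1616.7073×19/19 = 1616.7073 rpm, dir flips to +; running = +1616.7073
Stage 3 [91T→72T]: ω = 1616.7073×91/72 = 2043.3384 rpm, dir flips to −; running = −2043.3384
Stage 4 [24T→86T]: ω = 2043.3384×24/86 = 570.2340 rpm, dir flips to +; running = +570.2340
Stage 5 [63T→28T]: ω = 570.2340×63/28 = 1283.0264 rpm, dir flips to −; running = −1283.0264
Stage 6 [33T→77T]: ω = 1283.0264×33/77 = 549.8685 rpm, dir flips to +; running = +549.8685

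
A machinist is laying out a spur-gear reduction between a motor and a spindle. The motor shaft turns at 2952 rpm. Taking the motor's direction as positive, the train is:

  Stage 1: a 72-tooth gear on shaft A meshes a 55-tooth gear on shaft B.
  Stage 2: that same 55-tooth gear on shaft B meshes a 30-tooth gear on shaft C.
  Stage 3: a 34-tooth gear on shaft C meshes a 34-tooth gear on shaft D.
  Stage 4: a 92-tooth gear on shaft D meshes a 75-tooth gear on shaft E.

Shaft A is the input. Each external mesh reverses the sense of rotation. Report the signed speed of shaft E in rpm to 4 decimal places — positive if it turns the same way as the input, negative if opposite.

Stage 1 [72T→55T]: ω = 2952.0000×72/55 = 3864.4364 rpm, dir flips to −; running = −3864.4364
Stage 2 [55T→30T]: ω = 3864.4364×55/30 = 7084.8000 rpm, dir flips to +; running = +7084.8000
Stage 3 [34T→34T]: ω = 7084.8000×34/34 = 7084.8000 rpm, dir flips to −; running = −7084.8000
Stage 4 [92T→75T]: ω = 7084.8000×92/75 = 8690.6880 rpm, dir flips to +; running = +8690.6880

+8690.6880 rpm (same as input, |ω| = 8690.6880 rpm)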